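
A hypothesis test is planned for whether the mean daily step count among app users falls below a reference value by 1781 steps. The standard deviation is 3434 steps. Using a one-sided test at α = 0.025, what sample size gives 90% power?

n = 40

For a one-sample z-test, n = ((z_α + z_β)·σ/δ)².
z_α = 1.960 (one-sided α = 0.025); z_β = 1.282 (power 90% → β = 0.1).
n = (3.242 × 3434 / 1781)² = 39.07
Round up: n = 40.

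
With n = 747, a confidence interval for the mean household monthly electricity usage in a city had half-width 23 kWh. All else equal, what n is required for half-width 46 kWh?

Margin of error scales as 1/√n, so n₂ = n₁·(E₁/E₂)².
n₂ = 747 × (23/46)² = 747 × 0.25 = 186.75
Round up: n₂ = 187.

187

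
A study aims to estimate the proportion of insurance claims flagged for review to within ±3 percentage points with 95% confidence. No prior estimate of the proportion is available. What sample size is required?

For a proportion with margin E = 0.03 at 95% confidence, z = 1.960.
With no prior estimate, use p = 0.5, which maximizes p(1−p) at 0.25.
n = 0.25 × (z/E)² = 0.25 × (1.960/0.03)² = 1067.11
Round up: n = 1068.

1068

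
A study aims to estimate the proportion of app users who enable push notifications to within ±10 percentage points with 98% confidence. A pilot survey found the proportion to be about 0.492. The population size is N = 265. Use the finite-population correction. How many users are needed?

n = 90

For a proportion with margin E = 0.1 at 98% confidence, z = 2.326.
n = p̂(1−p̂)(z/E)² = 0.492 × 0.508 × (2.326/0.1)² = 135.22 — call this n₀.
Finite-population correction with N = 265: n = n₀ / (1 + (n₀−1)/N) = 135.22 / 1.506 = 89.79
Round up: n = 90.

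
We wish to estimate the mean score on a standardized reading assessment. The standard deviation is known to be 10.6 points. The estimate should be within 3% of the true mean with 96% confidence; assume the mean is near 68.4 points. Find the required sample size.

For a mean, the margin of error is E = z·σ/√n, so n = (zσ/E)².
At 96% confidence, z = 2.054.
E = 3% of 68.4 = 2.052 points.
n = (2.054 × 10.6 / 2.052)² = 112.58
Round up: n = 113.

n = 113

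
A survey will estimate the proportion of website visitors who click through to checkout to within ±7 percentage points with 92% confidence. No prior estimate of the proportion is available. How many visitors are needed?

For a proportion with margin E = 0.07 at 92% confidence, z = 1.751.
With no prior estimate, use p = 0.5, which maximizes p(1−p) at 0.25.
n = 0.25 × (z/E)² = 0.25 × (1.751/0.07)² = 156.43
Round up: n = 157.

n = 157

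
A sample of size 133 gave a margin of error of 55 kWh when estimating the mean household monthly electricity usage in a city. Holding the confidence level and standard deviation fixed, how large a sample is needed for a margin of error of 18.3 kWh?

Margin of error scales as 1/√n, so n₂ = n₁·(E₁/E₂)².
n₂ = 133 × (55/18.3)² = 133 × 9.033 = 1201.39
Round up: n₂ = 1202.

1202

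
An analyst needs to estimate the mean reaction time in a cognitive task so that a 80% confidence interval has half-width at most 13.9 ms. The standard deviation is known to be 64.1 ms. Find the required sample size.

For a mean, the margin of error is E = z·σ/√n, so n = (zσ/E)².
At 80% confidence, z = 1.282.
n = (1.282 × 64.1 / 13.9)² = 34.95
Round up: n = 35.

35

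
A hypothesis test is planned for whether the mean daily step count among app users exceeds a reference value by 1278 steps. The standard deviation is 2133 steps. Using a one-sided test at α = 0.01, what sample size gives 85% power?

For a one-sample z-test, n = ((z_α + z_β)·σ/δ)².
z_α = 2.326 (one-sided α = 0.01); z_β = 1.036 (power 85% → β = 0.15).
n = (3.362 × 2133 / 1278)² = 31.49
Round up: n = 32.

32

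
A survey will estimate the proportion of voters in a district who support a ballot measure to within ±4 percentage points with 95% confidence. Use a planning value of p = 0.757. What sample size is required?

For a proportion with margin E = 0.04 at 95% confidence, z = 1.960.
n = p̂(1−p̂)(z/E)² = 0.757 × 0.243 × (1.960/0.04)² = 441.67
Round up: n = 442.

442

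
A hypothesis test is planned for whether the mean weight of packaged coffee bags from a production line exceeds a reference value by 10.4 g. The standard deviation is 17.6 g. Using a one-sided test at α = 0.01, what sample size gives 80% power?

For a one-sample z-test, n = ((z_α + z_β)·σ/δ)².
z_α = 2.326 (one-sided α = 0.01); z_β = 0.842 (power 80% → β = 0.2).
n = (3.168 × 17.6 / 10.4)² = 28.74
Round up: n = 29.

29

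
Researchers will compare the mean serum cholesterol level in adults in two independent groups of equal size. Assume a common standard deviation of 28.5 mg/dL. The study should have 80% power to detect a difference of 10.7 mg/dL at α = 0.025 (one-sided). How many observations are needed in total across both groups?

224 total

For two equal groups, n per group = 2·((z_α + z_β)·σ/δ)².
z_α = 1.960; z_β = 0.842 (power 80%).
n = 2 × (2.802 × 28.5 / 10.7)² = 2 × 55.70 = 111.40
Round up: n = 112 per group.
Total across both groups: 2 × 112 = 224.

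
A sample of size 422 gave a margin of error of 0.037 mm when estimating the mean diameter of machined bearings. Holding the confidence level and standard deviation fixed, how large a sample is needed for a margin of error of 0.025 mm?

925

Margin of error scales as 1/√n, so n₂ = n₁·(E₁/E₂)².
n₂ = 422 × (0.037/0.025)² = 422 × 2.19 = 924.18
Round up: n₂ = 925.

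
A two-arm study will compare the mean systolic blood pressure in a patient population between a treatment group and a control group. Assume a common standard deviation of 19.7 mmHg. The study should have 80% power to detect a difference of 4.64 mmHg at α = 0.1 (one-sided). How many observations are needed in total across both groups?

For two equal groups, n per group = 2·((z_α + z_β)·σ/δ)².
z_α = 1.282; z_β = 0.842 (power 80%).
n = 2 × (2.124 × 19.7 / 4.64)² = 2 × 81.32 = 162.64
Round up: n = 163 per group.
Total across both groups: 2 × 163 = 326.

326 total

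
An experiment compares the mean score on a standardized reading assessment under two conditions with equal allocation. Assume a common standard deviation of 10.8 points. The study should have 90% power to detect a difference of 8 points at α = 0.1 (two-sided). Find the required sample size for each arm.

For two equal groups, n per group = 2·((z_{α/2} + z_β)·σ/δ)².
z_{α/2} = 1.645; z_β = 1.282 (power 90%).
n = 2 × (2.927 × 10.8 / 8)² = 2 × 15.61 = 31.22
Round up: n = 32 per group.

32 per group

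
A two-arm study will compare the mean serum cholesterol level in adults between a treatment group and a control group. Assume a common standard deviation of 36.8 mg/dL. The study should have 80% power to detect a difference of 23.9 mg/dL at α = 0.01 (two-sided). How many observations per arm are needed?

For two equal groups, n per group = 2·((z_{α/2} + z_β)·σ/δ)².
z_{α/2} = 2.576; z_β = 0.842 (power 80%).
n = 2 × (3.418 × 36.8 / 23.9)² = 2 × 27.70 = 55.40
Round up: n = 56 per group.

56 per group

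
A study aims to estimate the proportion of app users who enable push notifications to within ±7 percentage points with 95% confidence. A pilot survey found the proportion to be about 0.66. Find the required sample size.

For a proportion with margin E = 0.07 at 95% confidence, z = 1.960.
n = p̂(1−p̂)(z/E)² = 0.66 × 0.34 × (1.960/0.07)² = 175.93
Round up: n = 176.

n = 176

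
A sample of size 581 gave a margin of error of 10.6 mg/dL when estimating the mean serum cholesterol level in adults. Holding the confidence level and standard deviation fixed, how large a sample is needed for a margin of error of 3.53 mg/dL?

5239

Margin of error scales as 1/√n, so n₂ = n₁·(E₁/E₂)².
n₂ = 581 × (10.6/3.53)² = 581 × 9.017 = 5238.88
Round up: n₂ = 5239.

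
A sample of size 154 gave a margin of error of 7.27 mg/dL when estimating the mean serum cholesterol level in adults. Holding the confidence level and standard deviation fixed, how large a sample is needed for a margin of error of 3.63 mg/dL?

Margin of error scales as 1/√n, so n₂ = n₁·(E₁/E₂)².
n₂ = 154 × (7.27/3.63)² = 154 × 4.011 = 617.69
Round up: n₂ = 618.

n = 618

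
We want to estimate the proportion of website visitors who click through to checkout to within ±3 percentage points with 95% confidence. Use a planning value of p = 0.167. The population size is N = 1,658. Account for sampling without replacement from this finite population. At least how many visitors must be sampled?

438

For a proportion with margin E = 0.03 at 95% confidence, z = 1.960.
n = p̂(1−p̂)(z/E)² = 0.167 × 0.833 × (1.960/0.03)² = 593.79 — call this n₀.
Finite-population correction with N = 1,658: n = n₀ / (1 + (n₀−1)/N) = 593.79 / 1.358 = 437.25
Round up: n = 438.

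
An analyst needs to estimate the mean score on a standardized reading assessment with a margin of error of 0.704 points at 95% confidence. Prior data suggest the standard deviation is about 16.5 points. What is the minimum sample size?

For a mean, the margin of error is E = z·σ/√n, so n = (zσ/E)².
At 95% confidence, z = 1.960.
n = (1.960 × 16.5 / 0.704)² = 2110.25
Round up: n = 2111.

2111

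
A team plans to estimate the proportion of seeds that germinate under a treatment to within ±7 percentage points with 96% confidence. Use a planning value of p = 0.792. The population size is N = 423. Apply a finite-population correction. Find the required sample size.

For a proportion with margin E = 0.07 at 96% confidence, z = 2.054.
n = p̂(1−p̂)(z/E)² = 0.792 × 0.208 × (2.054/0.07)² = 141.84 — call this n₀.
Finite-population correction with N = 423: n = n₀ / (1 + (n₀−1)/N) = 141.84 / 1.333 = 106.41
Round up: n = 107.

n = 107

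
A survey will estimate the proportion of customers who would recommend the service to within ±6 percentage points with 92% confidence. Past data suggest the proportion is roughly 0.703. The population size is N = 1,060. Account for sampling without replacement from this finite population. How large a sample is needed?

For a proportion with margin E = 0.06 at 92% confidence, z = 1.751.
n = p̂(1−p̂)(z/E)² = 0.703 × 0.297 × (1.751/0.06)² = 177.82 — call this n₀.
Finite-population correction with N = 1,060: n = n₀ / (1 + (n₀−1)/N) = 177.82 / 1.167 = 152.37
Round up: n = 153.

153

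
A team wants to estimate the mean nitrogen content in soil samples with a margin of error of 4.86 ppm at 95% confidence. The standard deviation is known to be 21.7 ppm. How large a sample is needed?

77

For a mean, the margin of error is E = z·σ/√n, so n = (zσ/E)².
At 95% confidence, z = 1.960.
n = (1.960 × 21.7 / 4.86)² = 76.59
Round up: n = 77.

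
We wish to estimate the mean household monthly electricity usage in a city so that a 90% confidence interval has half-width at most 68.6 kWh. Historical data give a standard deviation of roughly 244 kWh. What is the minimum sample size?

n = 35

For a mean, the margin of error is E = z·σ/√n, so n = (zσ/E)².
At 90% confidence, z = 1.645.
n = (1.645 × 244 / 68.6)² = 34.23
Round up: n = 35.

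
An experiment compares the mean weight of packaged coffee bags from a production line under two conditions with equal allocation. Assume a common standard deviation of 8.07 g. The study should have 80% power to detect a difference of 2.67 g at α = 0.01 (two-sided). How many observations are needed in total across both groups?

For two equal groups, n per group = 2·((z_{α/2} + z_β)·σ/δ)².
z_{α/2} = 2.576; z_β = 0.842 (power 80%).
n = 2 × (3.418 × 8.07 / 2.67)² = 2 × 106.73 = 213.46
Round up: n = 214 per group.
Total across both groups: 2 × 214 = 428.

428 total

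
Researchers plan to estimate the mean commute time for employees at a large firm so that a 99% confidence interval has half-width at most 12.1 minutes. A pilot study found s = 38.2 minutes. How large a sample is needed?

For a mean, the margin of error is E = z·σ/√n, so n = (zσ/E)².
At 99% confidence, z = 2.576.
n = (2.576 × 38.2 / 12.1)² = 66.14
Round up: n = 67.

67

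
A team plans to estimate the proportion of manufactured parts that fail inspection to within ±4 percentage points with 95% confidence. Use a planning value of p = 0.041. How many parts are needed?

95

For a proportion with margin E = 0.04 at 95% confidence, z = 1.960.
n = p̂(1−p̂)(z/E)² = 0.041 × 0.959 × (1.960/0.04)² = 94.40
Round up: n = 95.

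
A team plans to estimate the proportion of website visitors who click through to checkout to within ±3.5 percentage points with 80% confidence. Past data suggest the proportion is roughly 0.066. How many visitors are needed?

83

For a proportion with margin E = 0.035 at 80% confidence, z = 1.282.
n = p̂(1−p̂)(z/E)² = 0.066 × 0.934 × (1.282/0.035)² = 82.70
Round up: n = 83.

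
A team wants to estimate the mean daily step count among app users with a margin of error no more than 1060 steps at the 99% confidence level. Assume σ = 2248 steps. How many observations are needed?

30

For a mean, the margin of error is E = z·σ/√n, so n = (zσ/E)².
At 99% confidence, z = 2.576.
n = (2.576 × 2248 / 1060)² = 29.85
Round up: n = 30.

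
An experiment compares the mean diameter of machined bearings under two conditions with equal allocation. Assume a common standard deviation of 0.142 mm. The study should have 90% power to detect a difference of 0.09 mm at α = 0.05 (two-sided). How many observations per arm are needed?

For two equal groups, n per group = 2·((z_{α/2} + z_β)·σ/δ)².
z_{α/2} = 1.960; z_β = 1.282 (power 90%).
n = 2 × (3.242 × 0.142 / 0.09)² = 2 × 26.16 = 52.32
Round up: n = 53 per group.

53 per group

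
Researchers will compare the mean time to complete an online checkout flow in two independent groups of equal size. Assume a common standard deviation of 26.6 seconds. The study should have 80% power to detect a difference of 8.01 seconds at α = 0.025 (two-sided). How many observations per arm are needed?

210 per group

For two equal groups, n per group = 2·((z_{α/2} + z_β)·σ/δ)².
z_{α/2} = 2.241; z_β = 0.842 (power 80%).
n = 2 × (3.083 × 26.6 / 8.01)² = 2 × 104.82 = 209.64
Round up: n = 210 per group.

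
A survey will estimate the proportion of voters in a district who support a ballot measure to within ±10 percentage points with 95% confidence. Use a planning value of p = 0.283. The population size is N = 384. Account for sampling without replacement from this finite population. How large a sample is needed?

65

For a proportion with margin E = 0.1 at 95% confidence, z = 1.960.
n = p̂(1−p̂)(z/E)² = 0.283 × 0.717 × (1.960/0.1)² = 77.95 — call this n₀.
Finite-population correction with N = 384: n = n₀ / (1 + (n₀−1)/N) = 77.95 / 1.2 = 64.96
Round up: n = 65.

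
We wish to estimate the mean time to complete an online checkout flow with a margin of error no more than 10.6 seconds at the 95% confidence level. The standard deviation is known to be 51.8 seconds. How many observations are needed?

92

For a mean, the margin of error is E = z·σ/√n, so n = (zσ/E)².
At 95% confidence, z = 1.960.
n = (1.960 × 51.8 / 10.6)² = 91.74
Round up: n = 92.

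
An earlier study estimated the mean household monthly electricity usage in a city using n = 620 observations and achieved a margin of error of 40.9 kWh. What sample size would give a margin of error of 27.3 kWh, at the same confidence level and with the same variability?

1392

Margin of error scales as 1/√n, so n₂ = n₁·(E₁/E₂)².
n₂ = 620 × (40.9/27.3)² = 620 × 2.245 = 1391.90
Round up: n₂ = 1392.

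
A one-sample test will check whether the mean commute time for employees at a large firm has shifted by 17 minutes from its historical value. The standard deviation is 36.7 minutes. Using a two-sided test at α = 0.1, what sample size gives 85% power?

For a one-sample z-test, n = ((z_{α/2} + z_β)·σ/δ)².
z_{α/2} = 1.645 (two-sided α = 0.1); z_β = 1.036 (power 85% → β = 0.15).
n = (2.681 × 36.7 / 17)² = 33.50
Round up: n = 34.

n = 34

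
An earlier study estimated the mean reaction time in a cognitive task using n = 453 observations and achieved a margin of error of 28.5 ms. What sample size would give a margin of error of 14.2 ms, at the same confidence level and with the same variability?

1825

Margin of error scales as 1/√n, so n₂ = n₁·(E₁/E₂)².
n₂ = 453 × (28.5/14.2)² = 453 × 4.028 = 1824.68
Round up: n₂ = 1825.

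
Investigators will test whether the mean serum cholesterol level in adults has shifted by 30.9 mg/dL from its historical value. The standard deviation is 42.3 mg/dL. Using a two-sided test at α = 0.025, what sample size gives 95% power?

For a one-sample z-test, n = ((z_{α/2} + z_β)·σ/δ)².
z_{α/2} = 2.241 (two-sided α = 0.025); z_β = 1.645 (power 95% → β = 0.05).
n = (3.886 × 42.3 / 30.9)² = 28.30
Round up: n = 29.

29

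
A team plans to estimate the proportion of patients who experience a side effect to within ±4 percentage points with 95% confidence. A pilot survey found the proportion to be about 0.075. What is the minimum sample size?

n = 167

For a proportion with margin E = 0.04 at 95% confidence, z = 1.960.
n = p̂(1−p̂)(z/E)² = 0.075 × 0.925 × (1.960/0.04)² = 166.57
Round up: n = 167.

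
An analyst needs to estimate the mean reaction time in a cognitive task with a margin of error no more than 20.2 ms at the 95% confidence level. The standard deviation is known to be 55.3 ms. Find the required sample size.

29

For a mean, the margin of error is E = z·σ/√n, so n = (zσ/E)².
At 95% confidence, z = 1.960.
n = (1.960 × 55.3 / 20.2)² = 28.79
Round up: n = 29.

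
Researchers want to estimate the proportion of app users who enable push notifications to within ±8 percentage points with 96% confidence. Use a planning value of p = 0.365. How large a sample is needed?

For a proportion with margin E = 0.08 at 96% confidence, z = 2.054.
n = p̂(1−p̂)(z/E)² = 0.365 × 0.635 × (2.054/0.08)² = 152.79
Round up: n = 153.

153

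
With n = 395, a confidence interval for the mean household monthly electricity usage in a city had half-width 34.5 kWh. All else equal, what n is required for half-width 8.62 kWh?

6328

Margin of error scales as 1/√n, so n₂ = n₁·(E₁/E₂)².
n₂ = 395 × (34.5/8.62)² = 395 × 16.02 = 6327.90
Round up: n₂ = 6328.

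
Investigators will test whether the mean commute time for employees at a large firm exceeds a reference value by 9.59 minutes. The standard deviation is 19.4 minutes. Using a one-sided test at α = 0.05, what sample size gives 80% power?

26

For a one-sample z-test, n = ((z_α + z_β)·σ/δ)².
z_α = 1.645 (one-sided α = 0.05); z_β = 0.842 (power 80% → β = 0.2).
n = (2.487 × 19.4 / 9.59)² = 25.31
Round up: n = 26.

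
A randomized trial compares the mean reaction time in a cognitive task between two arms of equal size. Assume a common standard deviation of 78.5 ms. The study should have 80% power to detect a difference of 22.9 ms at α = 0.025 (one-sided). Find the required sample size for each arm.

185 per group

For two equal groups, n per group = 2·((z_α + z_β)·σ/δ)².
z_α = 1.960; z_β = 0.842 (power 80%).
n = 2 × (2.802 × 78.5 / 22.9)² = 2 × 92.26 = 184.52
Round up: n = 185 per group.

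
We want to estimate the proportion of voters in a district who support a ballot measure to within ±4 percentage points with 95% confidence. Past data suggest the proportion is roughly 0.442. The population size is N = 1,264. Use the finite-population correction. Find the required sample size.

404

For a proportion with margin E = 0.04 at 95% confidence, z = 1.960.
n = p̂(1−p̂)(z/E)² = 0.442 × 0.558 × (1.960/0.04)² = 592.17 — call this n₀.
Finite-population correction with N = 1,264: n = n₀ / (1 + (n₀−1)/N) = 592.17 / 1.468 = 403.39
Round up: n = 404.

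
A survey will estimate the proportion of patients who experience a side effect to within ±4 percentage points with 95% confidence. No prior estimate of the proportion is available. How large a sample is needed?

For a proportion with margin E = 0.04 at 95% confidence, z = 1.960.
With no prior estimate, use p = 0.5, which maximizes p(1−p) at 0.25.
n = 0.25 × (z/E)² = 0.25 × (1.960/0.04)² = 600.25
Round up: n = 601.

601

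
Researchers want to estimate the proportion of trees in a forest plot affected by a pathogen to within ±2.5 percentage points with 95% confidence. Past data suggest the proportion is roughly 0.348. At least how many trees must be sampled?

For a proportion with margin E = 0.025 at 95% confidence, z = 1.960.
n = p̂(1−p̂)(z/E)² = 0.348 × 0.652 × (1.960/0.025)² = 1394.63
Round up: n = 1395.

n = 1395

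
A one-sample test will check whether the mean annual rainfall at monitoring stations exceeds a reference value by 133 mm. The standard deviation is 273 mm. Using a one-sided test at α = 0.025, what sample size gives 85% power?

n = 38

For a one-sample z-test, n = ((z_α + z_β)·σ/δ)².
z_α = 1.960 (one-sided α = 0.025); z_β = 1.036 (power 85% → β = 0.15).
n = (2.996 × 273 / 133)² = 37.82
Round up: n = 38.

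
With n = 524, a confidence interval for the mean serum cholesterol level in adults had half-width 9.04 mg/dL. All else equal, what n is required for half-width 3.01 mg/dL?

Margin of error scales as 1/√n, so n₂ = n₁·(E₁/E₂)².
n₂ = 524 × (9.04/3.01)² = 524 × 9.02 = 4726.48
Round up: n₂ = 4727.

n = 4727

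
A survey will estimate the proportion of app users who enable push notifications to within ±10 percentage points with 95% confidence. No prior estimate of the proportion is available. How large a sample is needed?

n = 97

For a proportion with margin E = 0.1 at 95% confidence, z = 1.960.
With no prior estimate, use p = 0.5, which maximizes p(1−p) at 0.25.
n = 0.25 × (z/E)² = 0.25 × (1.960/0.1)² = 96.04
Round up: n = 97.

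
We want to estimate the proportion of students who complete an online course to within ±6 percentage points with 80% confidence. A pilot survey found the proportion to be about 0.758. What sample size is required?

For a proportion with margin E = 0.06 at 80% confidence, z = 1.282.
n = p̂(1−p̂)(z/E)² = 0.758 × 0.242 × (1.282/0.06)² = 83.74
Round up: n = 84.

n = 84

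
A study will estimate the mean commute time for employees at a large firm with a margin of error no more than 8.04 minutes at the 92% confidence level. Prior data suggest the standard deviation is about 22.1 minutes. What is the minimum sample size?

For a mean, the margin of error is E = z·σ/√n, so n = (zσ/E)².
At 92% confidence, z = 1.751.
n = (1.751 × 22.1 / 8.04)² = 23.17
Round up: n = 24.

24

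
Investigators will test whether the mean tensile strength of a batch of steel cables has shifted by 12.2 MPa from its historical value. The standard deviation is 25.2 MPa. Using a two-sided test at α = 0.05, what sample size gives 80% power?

34

For a one-sample z-test, n = ((z_{α/2} + z_β)·σ/δ)².
z_{α/2} = 1.960 (two-sided α = 0.05); z_β = 0.842 (power 80% → β = 0.2).
n = (2.802 × 25.2 / 12.2)² = 33.50
Round up: n = 34.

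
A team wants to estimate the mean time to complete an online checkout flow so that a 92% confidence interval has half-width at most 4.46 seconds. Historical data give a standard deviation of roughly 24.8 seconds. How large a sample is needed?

95

For a mean, the margin of error is E = z·σ/√n, so n = (zσ/E)².
At 92% confidence, z = 1.751.
n = (1.751 × 24.8 / 4.46)² = 94.80
Round up: n = 95.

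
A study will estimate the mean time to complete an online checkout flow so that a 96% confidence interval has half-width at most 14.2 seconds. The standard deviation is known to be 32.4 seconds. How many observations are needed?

For a mean, the margin of error is E = z·σ/√n, so n = (zσ/E)².
At 96% confidence, z = 2.054.
n = (2.054 × 32.4 / 14.2)² = 21.96
Round up: n = 22.

22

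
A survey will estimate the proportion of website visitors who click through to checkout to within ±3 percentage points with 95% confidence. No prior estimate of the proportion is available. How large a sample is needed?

For a proportion with margin E = 0.03 at 95% confidence, z = 1.960.
With no prior estimate, use p = 0.5, which maximizes p(1−p) at 0.25.
n = 0.25 × (z/E)² = 0.25 × (1.960/0.03)² = 1067.11
Round up: n = 1068.

1068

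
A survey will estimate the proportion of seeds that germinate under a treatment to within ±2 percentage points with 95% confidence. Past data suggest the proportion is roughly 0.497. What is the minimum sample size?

2401

For a proportion with margin E = 0.02 at 95% confidence, z = 1.960.
n = p̂(1−p̂)(z/E)² = 0.497 × 0.503 × (1.960/0.02)² = 2400.91
Round up: n = 2401.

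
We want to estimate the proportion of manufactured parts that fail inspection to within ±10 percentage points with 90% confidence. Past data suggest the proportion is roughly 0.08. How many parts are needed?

n = 20

For a proportion with margin E = 0.1 at 90% confidence, z = 1.645.
n = p̂(1−p̂)(z/E)² = 0.08 × 0.92 × (1.645/0.1)² = 19.92
Round up: n = 20.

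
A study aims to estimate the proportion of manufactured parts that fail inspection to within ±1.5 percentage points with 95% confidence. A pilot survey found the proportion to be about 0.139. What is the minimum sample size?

2044

For a proportion with margin E = 0.015 at 95% confidence, z = 1.960.
n = p̂(1−p̂)(z/E)² = 0.139 × 0.861 × (1.960/0.015)² = 2043.37
Round up: n = 2044.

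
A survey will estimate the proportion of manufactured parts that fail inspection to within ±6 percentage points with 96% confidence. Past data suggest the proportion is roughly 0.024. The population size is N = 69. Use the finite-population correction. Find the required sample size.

For a proportion with margin E = 0.06 at 96% confidence, z = 2.054.
n = p̂(1−p̂)(z/E)² = 0.024 × 0.976 × (2.054/0.06)² = 27.45 — call this n₀.
Finite-population correction with N = 69: n = n₀ / (1 + (n₀−1)/N) = 27.45 / 1.383 = 19.85
Round up: n = 20.

20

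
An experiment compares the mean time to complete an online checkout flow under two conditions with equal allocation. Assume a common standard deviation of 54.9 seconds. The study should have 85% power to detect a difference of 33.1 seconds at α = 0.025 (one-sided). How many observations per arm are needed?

For two equal groups, n per group = 2·((z_α + z_β)·σ/δ)².
z_α = 1.960; z_β = 1.036 (power 85%).
n = 2 × (2.996 × 54.9 / 33.1)² = 2 × 24.69 = 49.38
Round up: n = 50 per group.

50 per group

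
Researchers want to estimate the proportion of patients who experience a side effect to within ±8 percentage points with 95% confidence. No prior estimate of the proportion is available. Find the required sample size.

For a proportion with margin E = 0.08 at 95% confidence, z = 1.960.
With no prior estimate, use p = 0.5, which maximizes p(1−p) at 0.25.
n = 0.25 × (z/E)² = 0.25 × (1.960/0.08)² = 150.06
Round up: n = 151.

151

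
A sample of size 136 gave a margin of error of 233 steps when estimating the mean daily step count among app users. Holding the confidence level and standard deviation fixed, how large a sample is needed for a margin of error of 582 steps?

n = 22

Margin of error scales as 1/√n, so n₂ = n₁·(E₁/E₂)².
n₂ = 136 × (233/582)² = 136 × 0.1603 = 21.80
Round up: n₂ = 22.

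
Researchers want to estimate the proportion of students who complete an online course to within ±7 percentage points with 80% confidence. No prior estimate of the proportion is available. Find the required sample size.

n = 84

For a proportion with margin E = 0.07 at 80% confidence, z = 1.282.
With no prior estimate, use p = 0.5, which maximizes p(1−p) at 0.25.
n = 0.25 × (z/E)² = 0.25 × (1.282/0.07)² = 83.85
Round up: n = 84.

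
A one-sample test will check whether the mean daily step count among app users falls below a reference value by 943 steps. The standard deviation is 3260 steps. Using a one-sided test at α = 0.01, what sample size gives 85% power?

n = 136

For a one-sample z-test, n = ((z_α + z_β)·σ/δ)².
z_α = 2.326 (one-sided α = 0.01); z_β = 1.036 (power 85% → β = 0.15).
n = (3.362 × 3260 / 943)² = 135.09
Round up: n = 136.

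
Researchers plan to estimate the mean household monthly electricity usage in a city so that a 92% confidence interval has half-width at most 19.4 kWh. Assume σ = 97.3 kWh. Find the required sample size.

For a mean, the margin of error is E = z·σ/√n, so n = (zσ/E)².
At 92% confidence, z = 1.751.
n = (1.751 × 97.3 / 19.4)² = 77.12
Round up: n = 78.

n = 78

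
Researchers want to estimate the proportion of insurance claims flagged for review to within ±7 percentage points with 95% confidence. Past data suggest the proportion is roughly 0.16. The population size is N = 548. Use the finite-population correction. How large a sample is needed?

n = 89

For a proportion with margin E = 0.07 at 95% confidence, z = 1.960.
n = p̂(1−p̂)(z/E)² = 0.16 × 0.84 × (1.960/0.07)² = 105.37 — call this n₀.
Finite-population correction with N = 548: n = n₀ / (1 + (n₀−1)/N) = 105.37 / 1.19 = 88.55
Round up: n = 89.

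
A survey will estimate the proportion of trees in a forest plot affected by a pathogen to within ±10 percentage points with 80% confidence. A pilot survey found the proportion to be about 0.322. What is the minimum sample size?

For a proportion with margin E = 0.1 at 80% confidence, z = 1.282.
n = p̂(1−p̂)(z/E)² = 0.322 × 0.678 × (1.282/0.1)² = 35.88
Round up: n = 36.

n = 36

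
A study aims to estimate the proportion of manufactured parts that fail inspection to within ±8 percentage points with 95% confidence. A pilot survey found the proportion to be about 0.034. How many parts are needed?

20

For a proportion with margin E = 0.08 at 95% confidence, z = 1.960.
n = p̂(1−p̂)(z/E)² = 0.034 × 0.966 × (1.960/0.08)² = 19.71
Round up: n = 20.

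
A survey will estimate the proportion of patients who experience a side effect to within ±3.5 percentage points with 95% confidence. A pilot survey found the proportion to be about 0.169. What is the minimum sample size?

For a proportion with margin E = 0.035 at 95% confidence, z = 1.960.
n = p̂(1−p̂)(z/E)² = 0.169 × 0.831 × (1.960/0.035)² = 440.42
Round up: n = 441.

441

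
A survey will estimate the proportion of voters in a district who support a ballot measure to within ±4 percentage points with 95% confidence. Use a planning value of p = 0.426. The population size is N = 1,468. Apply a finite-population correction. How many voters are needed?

420

For a proportion with margin E = 0.04 at 95% confidence, z = 1.960.
n = p̂(1−p̂)(z/E)² = 0.426 × 0.574 × (1.960/0.04)² = 587.10 — call this n₀.
Finite-population correction with N = 1,468: n = n₀ / (1 + (n₀−1)/N) = 587.10 / 1.399 = 419.66
Round up: n = 420.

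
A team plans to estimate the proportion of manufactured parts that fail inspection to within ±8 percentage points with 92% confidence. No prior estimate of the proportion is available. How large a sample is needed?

For a proportion with margin E = 0.08 at 92% confidence, z = 1.751.
With no prior estimate, use p = 0.5, which maximizes p(1−p) at 0.25.
n = 0.25 × (z/E)² = 0.25 × (1.751/0.08)² = 119.77
Round up: n = 120.

120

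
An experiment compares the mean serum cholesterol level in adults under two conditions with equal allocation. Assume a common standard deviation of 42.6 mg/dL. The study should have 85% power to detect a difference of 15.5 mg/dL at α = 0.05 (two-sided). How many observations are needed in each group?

For two equal groups, n per group = 2·((z_{α/2} + z_β)·σ/δ)².
z_{α/2} = 1.960; z_β = 1.036 (power 85%).
n = 2 × (2.996 × 42.6 / 15.5)² = 2 × 67.80 = 135.60
Round up: n = 136 per group.

136 per group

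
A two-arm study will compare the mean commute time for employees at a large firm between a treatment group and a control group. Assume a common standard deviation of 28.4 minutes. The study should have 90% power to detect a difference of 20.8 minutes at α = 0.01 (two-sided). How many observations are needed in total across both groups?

112 total

For two equal groups, n per group = 2·((z_{α/2} + z_β)·σ/δ)².
z_{α/2} = 2.576; z_β = 1.282 (power 90%).
n = 2 × (3.858 × 28.4 / 20.8)² = 2 × 27.75 = 55.50
Round up: n = 56 per group.
Total across both groups: 2 × 56 = 112.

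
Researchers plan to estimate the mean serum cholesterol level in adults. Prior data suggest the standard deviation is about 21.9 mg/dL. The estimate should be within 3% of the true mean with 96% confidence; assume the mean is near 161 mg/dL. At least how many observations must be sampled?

n = 87

For a mean, the margin of error is E = z·σ/√n, so n = (zσ/E)².
At 96% confidence, z = 2.054.
E = 3% of 161 = 4.83 mg/dL.
n = (2.054 × 21.9 / 4.83)² = 86.74
Round up: n = 87.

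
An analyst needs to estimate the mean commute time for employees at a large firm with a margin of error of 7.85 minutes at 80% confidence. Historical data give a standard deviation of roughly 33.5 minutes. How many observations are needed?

n = 30

For a mean, the margin of error is E = z·σ/√n, so n = (zσ/E)².
At 80% confidence, z = 1.282.
n = (1.282 × 33.5 / 7.85)² = 29.93
Round up: n = 30.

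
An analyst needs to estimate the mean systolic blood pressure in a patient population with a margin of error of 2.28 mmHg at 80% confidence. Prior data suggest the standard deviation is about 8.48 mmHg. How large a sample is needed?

For a mean, the margin of error is E = z·σ/√n, so n = (zσ/E)².
At 80% confidence, z = 1.282.
n = (1.282 × 8.48 / 2.28)² = 22.74
Round up: n = 23.

n = 23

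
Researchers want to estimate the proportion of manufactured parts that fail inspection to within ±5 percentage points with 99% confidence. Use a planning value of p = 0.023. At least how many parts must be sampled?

For a proportion with margin E = 0.05 at 99% confidence, z = 2.576.
n = p̂(1−p̂)(z/E)² = 0.023 × 0.977 × (2.576/0.05)² = 59.65
Round up: n = 60.

60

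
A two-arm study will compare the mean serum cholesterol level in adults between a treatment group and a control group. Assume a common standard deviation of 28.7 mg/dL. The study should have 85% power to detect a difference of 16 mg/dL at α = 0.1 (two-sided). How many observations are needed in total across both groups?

For two equal groups, n per group = 2·((z_{α/2} + z_β)·σ/δ)².
z_{α/2} = 1.645; z_β = 1.036 (power 85%).
n = 2 × (2.681 × 28.7 / 16)² = 2 × 23.13 = 46.26
Round up: n = 47 per group.
Total across both groups: 2 × 47 = 94.

94 total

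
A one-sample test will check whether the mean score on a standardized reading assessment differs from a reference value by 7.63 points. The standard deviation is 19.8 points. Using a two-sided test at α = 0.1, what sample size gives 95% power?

73

For a one-sample z-test, n = ((z_{α/2} + z_β)·σ/δ)².
z_{α/2} = 1.645 (two-sided α = 0.1); z_β = 1.645 (power 95% → β = 0.05).
n = (3.290 × 19.8 / 7.63)² = 72.89
Round up: n = 73.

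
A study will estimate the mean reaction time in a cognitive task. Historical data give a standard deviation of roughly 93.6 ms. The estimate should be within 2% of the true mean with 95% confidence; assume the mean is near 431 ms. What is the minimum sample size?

n = 453

For a mean, the margin of error is E = z·σ/√n, so n = (zσ/E)².
At 95% confidence, z = 1.960.
E = 2% of 431 = 8.62 ms.
n = (1.960 × 93.6 / 8.62)² = 452.95
Round up: n = 453.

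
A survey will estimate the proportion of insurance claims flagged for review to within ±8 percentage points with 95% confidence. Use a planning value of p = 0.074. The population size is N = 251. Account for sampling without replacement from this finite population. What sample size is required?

For a proportion with margin E = 0.08 at 95% confidence, z = 1.960.
n = p̂(1−p̂)(z/E)² = 0.074 × 0.926 × (1.960/0.08)² = 41.13 — call this n₀.
Finite-population correction with N = 251: n = n₀ / (1 + (n₀−1)/N) = 41.13 / 1.16 = 35.46
Round up: n = 36.

36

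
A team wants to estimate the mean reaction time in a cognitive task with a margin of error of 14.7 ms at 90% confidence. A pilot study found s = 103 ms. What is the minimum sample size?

133

For a mean, the margin of error is E = z·σ/√n, so n = (zσ/E)².
At 90% confidence, z = 1.645.
n = (1.645 × 103 / 14.7)² = 132.85
Round up: n = 133.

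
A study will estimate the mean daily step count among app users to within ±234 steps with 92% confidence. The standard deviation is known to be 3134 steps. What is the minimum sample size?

For a mean, the margin of error is E = z·σ/√n, so n = (zσ/E)².
At 92% confidence, z = 1.751.
n = (1.751 × 3134 / 234)² = 549.97
Round up: n = 550.

550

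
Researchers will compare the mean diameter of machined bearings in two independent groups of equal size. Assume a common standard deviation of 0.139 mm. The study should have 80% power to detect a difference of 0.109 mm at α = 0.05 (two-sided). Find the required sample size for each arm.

26 per group

For two equal groups, n per group = 2·((z_{α/2} + z_β)·σ/δ)².
z_{α/2} = 1.960; z_β = 0.842 (power 80%).
n = 2 × (2.802 × 0.139 / 0.109)² = 2 × 12.77 = 25.54
Round up: n = 26 per group.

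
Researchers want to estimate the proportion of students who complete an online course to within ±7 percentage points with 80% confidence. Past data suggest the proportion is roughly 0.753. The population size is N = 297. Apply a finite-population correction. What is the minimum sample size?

52

For a proportion with margin E = 0.07 at 80% confidence, z = 1.282.
n = p̂(1−p̂)(z/E)² = 0.753 × 0.247 × (1.282/0.07)² = 62.38 — call this n₀.
Finite-population correction with N = 297: n = n₀ / (1 + (n₀−1)/N) = 62.38 / 1.207 = 51.68
Round up: n = 52.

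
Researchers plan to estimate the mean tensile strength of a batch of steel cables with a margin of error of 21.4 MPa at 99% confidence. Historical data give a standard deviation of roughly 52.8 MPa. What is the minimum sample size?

For a mean, the margin of error is E = z·σ/√n, so n = (zσ/E)².
At 99% confidence, z = 2.576.
n = (2.576 × 52.8 / 21.4)² = 40.40
Round up: n = 41.

41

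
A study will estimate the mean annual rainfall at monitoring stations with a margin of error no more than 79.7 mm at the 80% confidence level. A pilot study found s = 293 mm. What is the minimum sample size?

For a mean, the margin of error is E = z·σ/√n, so n = (zσ/E)².
At 80% confidence, z = 1.282.
n = (1.282 × 293 / 79.7)² = 22.21
Round up: n = 23.

23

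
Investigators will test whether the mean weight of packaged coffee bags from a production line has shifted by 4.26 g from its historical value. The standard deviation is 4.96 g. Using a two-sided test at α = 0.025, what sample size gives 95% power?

For a one-sample z-test, n = ((z_{α/2} + z_β)·σ/δ)².
z_{α/2} = 2.241 (two-sided α = 0.025); z_β = 1.645 (power 95% → β = 0.05).
n = (3.886 × 4.96 / 4.26)² = 20.47
Round up: n = 21.

n = 21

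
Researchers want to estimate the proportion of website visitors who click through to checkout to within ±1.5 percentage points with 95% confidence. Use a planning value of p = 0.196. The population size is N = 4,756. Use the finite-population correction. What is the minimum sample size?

1719

For a proportion with margin E = 0.015 at 95% confidence, z = 1.960.
n = p̂(1−p̂)(z/E)² = 0.196 × 0.804 × (1.960/0.015)² = 2690.55 — call this n₀.
Finite-population correction with N = 4,756: n = n₀ / (1 + (n₀−1)/N) = 2690.55 / 1.566 = 1718.10
Round up: n = 1719.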